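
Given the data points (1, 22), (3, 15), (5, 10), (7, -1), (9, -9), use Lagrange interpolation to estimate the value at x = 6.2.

Lagrange interpolation formula:
P(x) = Σ yᵢ × Lᵢ(x)
where Lᵢ(x) = Π_{j≠i} (x - xⱼ)/(xᵢ - xⱼ)

L_0(6.2) = (6.2 - 3)/(1 - 3) × (6.2 - 5)/(1 - 5) × (6.2 - 7)/(1 - 7) × (6.2 - 9)/(1 - 9) = 0.022400
L_1(6.2) = (6.2 - 1)/(3 - 1) × (6.2 - 5)/(3 - 5) × (6.2 - 7)/(3 - 7) × (6.2 - 9)/(3 - 9) = -0.145600
L_2(6.2) = (6.2 - 1)/(5 - 1) × (6.2 - 3)/(5 - 3) × (6.2 - 7)/(5 - 7) × (6.2 - 9)/(5 - 9) = 0.582400
L_3(6.2) = (6.2 - 1)/(7 - 1) × (6.2 - 3)/(7 - 3) × (6.2 - 5)/(7 - 5) × (6.2 - 9)/(7 - 9) = 0.582400
L_4(6.2) = (6.2 - 1)/(9 - 1) × (6.2 - 3)/(9 - 3) × (6.2 - 5)/(9 - 5) × (6.2 - 7)/(9 - 7) = -0.041600

P(6.2) = 22×L_0(6.2) + 15×L_1(6.2) + 10×L_2(6.2) + (-1)×L_3(6.2) + (-9)×L_4(6.2)
P(6.2) = 3.924800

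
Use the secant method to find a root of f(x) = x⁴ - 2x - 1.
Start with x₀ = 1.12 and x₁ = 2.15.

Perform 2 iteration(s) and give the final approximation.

f(x) = x⁴ - 2x - 1
x₀ = 1.12, x₁ = 2.15

Secant formula: x_{n+1} = x_n - f(x_n)(x_n - x_{n-1})/(f(x_n) - f(x_{n-1}))

Iteration 1:
  f(1.120000) = -1.666481
  f(2.150000) = 16.067506
  x_2 = 2.150000 - 16.067506×(2.150000 - 1.120000)/(16.067506 - (-1.666481))
       = 1.216790
Iteration 2:
  f(2.150000) = 16.067506
  f(1.216790) = -1.241468
  x_3 = 1.216790 - (-1.241468)×(1.216790 - 2.150000)/(-1.241468 - 16.067506)
       = 1.283724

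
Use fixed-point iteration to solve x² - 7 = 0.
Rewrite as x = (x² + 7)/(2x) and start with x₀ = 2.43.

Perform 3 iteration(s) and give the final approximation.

Equation: x² - 7 = 0
Fixed-point form: x = (x² + 7)/(2x)
x₀ = 2.43

x_1 = g(2.430000) = 2.655329
x_2 = g(2.655329) = 2.645769
x_3 = g(2.645769) = 2.645751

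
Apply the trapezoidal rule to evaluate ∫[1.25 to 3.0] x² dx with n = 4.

f(x) = x²
a = 1.25, b = 3.0, n = 4
h = (b - a)/n = 0.437500

Trapezoidal rule: (h/2)[f(x₀) + 2f(x₁) + 2f(x₂) + ... + f(xₙ)]

x_0 = 1.2500, f(x_0) = 1.562500, coefficient = 1
x_1 = 1.6875, f(x_1) = 2.847656, coefficient = 2
x_2 = 2.1250, f(x_2) = 4.515625, coefficient = 2
x_3 = 2.5625, f(x_3) = 6.566406, coefficient = 2
x_4 = 3.0000, f(x_4) = 9.000000, coefficient = 1

I ≈ (0.437500/2) × 38.421875 = 8.404785
Exact value: 8.348958
Error: 0.055827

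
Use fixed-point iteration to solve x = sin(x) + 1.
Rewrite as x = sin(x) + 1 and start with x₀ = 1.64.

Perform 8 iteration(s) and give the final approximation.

Equation: x = sin(x) + 1
Fixed-point form: x = sin(x) + 1
x₀ = 1.64

x_1 = g(1.640000) = 1.997606
x_2 = g(1.997606) = 1.910291
x_3 = g(1.910291) = 1.942923
x_4 = g(1.942923) = 1.931556
x_5 = g(1.931556) = 1.935629
x_6 = g(1.935629) = 1.934184
x_7 = g(1.934184) = 1.934698
x_8 = g(1.934698) = 1.934515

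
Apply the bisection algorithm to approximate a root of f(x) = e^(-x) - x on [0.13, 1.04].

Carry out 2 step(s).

f(x) = e^(-x) - x
Initial interval: [0.13, 1.04]

Iteration 1:
  c_1 = (0.130000 + 1.040000)/2 = 0.585000
  f(c_1) = f(0.585000) = -0.027894
  f(a) × f(c) < 0, new interval: [0.130000, 0.585000]
Iteration 2:
  c_2 = (0.130000 + 0.585000)/2 = 0.357500
  f(c_2) = f(0.357500) = 0.341923
  f(a) × f(c) ≥ 0, new interval: [0.357500, 0.585000]

After 2 iteration(s), the approximation is c_2 = 0.357500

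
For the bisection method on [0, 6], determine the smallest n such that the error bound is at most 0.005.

We need (b-a)/2^n ≤ 0.005
(6 - 0)/2^n ≤ 0.005
6/2^n ≤ 0.005
2^n ≥ 1200
n ≥ log₂(1200) = 10.23
n ≥ 11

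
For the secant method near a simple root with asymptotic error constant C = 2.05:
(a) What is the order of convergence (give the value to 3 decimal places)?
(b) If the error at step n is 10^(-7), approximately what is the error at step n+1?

(a) Secant method has superlinear convergence with order φ = (1+√5)/2 ≈ 1.618.
    This means |e_{n+1}| ≈ C|e_n|^1.618.

(b) With |e_n| = 10^(-7) and C = 2.05:
    |e_{n+1}| ≈ 2.05 × (10^(-7))^1.618 = 2.05 × 10^(-11.33)

(a) ≈ 1.618 (golden ratio); (b) |e_{n+1}| ≈ 9.672e-12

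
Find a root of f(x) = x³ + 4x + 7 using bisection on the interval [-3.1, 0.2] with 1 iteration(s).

f(x) = x³ + 4x + 7
Initial interval: [-3.1, 0.2]

Iteration 1:
  c_1 = (-3.100000 + 0.200000)/2 = -1.450000
  f(c_1) = f(-1.450000) = -1.848625
  f(a) × f(c) ≥ 0, new interval: [-1.450000, 0.200000]

After 1 iteration(s), the approximation is c_1 = -1.450000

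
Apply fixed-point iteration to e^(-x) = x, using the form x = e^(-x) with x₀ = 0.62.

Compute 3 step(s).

Equation: e^(-x) = x
Fixed-point form: x = e^(-x)
x₀ = 0.62

x_1 = g(0.620000) = 0.537944
x_2 = g(0.537944) = 0.583947
x_3 = g(0.583947) = 0.557693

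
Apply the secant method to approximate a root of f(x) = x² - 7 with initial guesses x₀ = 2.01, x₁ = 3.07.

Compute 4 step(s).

f(x) = x² - 7
x₀ = 2.01, x₁ = 3.07

Secant formula: x_{n+1} = x_n - f(x_n)(x_n - x_{n-1})/(f(x_n) - f(x_{n-1}))

Iteration 1:
  f(2.010000) = -2.959900
  f(3.070000) = 2.424900
  x_2 = 3.070000 - 2.424900×(3.070000 - 2.010000)/(2.424900 - (-2.959900))
       = 2.592657
Iteration 2:
  f(3.070000) = 2.424900
  f(2.592657) = -0.278127
  x_3 = 2.592657 - (-0.278127)×(2.592657 - 3.070000)/(-0.278127 - 2.424900)
       = 2.641773
Iteration 3:
  f(2.592657) = -0.278127
  f(2.641773) = -0.021033
  x_4 = 2.641773 - (-0.021033)×(2.641773 - 2.592657)/(-0.021033 - (-0.278127))
       = 2.645792
Iteration 4:
  f(2.641773) = -0.021033
  f(2.645792) = 0.000214
  x_5 = 2.645792 - 0.000214×(2.645792 - 2.641773)/(0.000214 - (-0.021033))
       = 2.645751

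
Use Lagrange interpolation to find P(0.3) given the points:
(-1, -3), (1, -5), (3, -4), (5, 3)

Lagrange interpolation formula:
P(x) = Σ yᵢ × Lᵢ(x)
where Lᵢ(x) = Π_{j≠i} (x - xⱼ)/(xᵢ - xⱼ)

L_0(0.3) = (0.3 - 1)/(-1 - 1) × (0.3 - 3)/(-1 - 3) × (0.3 - 5)/(-1 - 5) = 0.185062
L_1(0.3) = (0.3 - (-1))/(1 - (-1)) × (0.3 - 3)/(1 - 3) × (0.3 - 5)/(1 - 5) = 1.031063
L_2(0.3) = (0.3 - (-1))/(3 - (-1)) × (0.3 - 1)/(3 - 1) × (0.3 - 5)/(3 - 5) = -0.267313
L_3(0.3) = (0.3 - (-1))/(5 - (-1)) × (0.3 - 1)/(5 - 1) × (0.3 - 3)/(5 - 3) = 0.051188

P(0.3) = (-3)×L_0(0.3) + (-5)×L_1(0.3) + (-4)×L_2(0.3) + 3×L_3(0.3)
P(0.3) = -4.487688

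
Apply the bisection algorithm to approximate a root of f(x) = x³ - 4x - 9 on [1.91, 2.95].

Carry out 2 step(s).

f(x) = x³ - 4x - 9
Initial interval: [1.91, 2.95]

Iteration 1:
  c_1 = (1.910000 + 2.950000)/2 = 2.430000
  f(c_1) = f(2.430000) = -4.371093
  f(a) × f(c) ≥ 0, new interval: [2.430000, 2.950000]
Iteration 2:
  c_2 = (2.430000 + 2.950000)/2 = 2.690000
  f(c_2) = f(2.690000) = -0.294891
  f(a) × f(c) ≥ 0, new interval: [2.690000, 2.950000]

After 2 iteration(s), the approximation is c_2 = 2.690000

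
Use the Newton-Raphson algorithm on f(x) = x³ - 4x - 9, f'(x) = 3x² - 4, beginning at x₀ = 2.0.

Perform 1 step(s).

f(x) = x³ - 4x - 9
f'(x) = 3x² - 4
x₀ = 2.0

Newton-Raphson formula: x_{n+1} = x_n - f(x_n)/f'(x_n)

Iteration 1:
  f(2.000000) = -9.000000
  f'(2.000000) = 8.000000
  x_1 = 2.000000 - (-9.000000)/8.000000 = 3.125000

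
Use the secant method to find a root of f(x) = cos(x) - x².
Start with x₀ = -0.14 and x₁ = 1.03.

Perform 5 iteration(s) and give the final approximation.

f(x) = cos(x) - x²
x₀ = -0.14, x₁ = 1.03

Secant formula: x_{n+1} = x_n - f(x_n)(x_n - x_{n-1})/(f(x_n) - f(x_{n-1}))

Iteration 1:
  f(-0.140000) = 0.970616
  f(1.030000) = -0.546081
  x_2 = 1.030000 - (-0.546081)×(1.030000 - (-0.140000))/(-0.546081 - 0.970616)
       = 0.608746
Iteration 2:
  f(1.030000) = -0.546081
  f(0.608746) = 0.449794
  x_3 = 0.608746 - 0.449794×(0.608746 - 1.030000)/(0.449794 - (-0.546081))
       = 0.799008
Iteration 3:
  f(0.608746) = 0.449794
  f(0.799008) = 0.059003
  x_4 = 0.799008 - 0.059003×(0.799008 - 0.608746)/(0.059003 - 0.449794)
       = 0.827735
Iteration 4:
  f(0.799008) = 0.059003
  f(0.827735) = -0.008600
  x_5 = 0.827735 - (-0.008600)×(0.827735 - 0.799008)/(-0.008600 - 0.059003)
       = 0.824081
Iteration 5:
  f(0.827735) = -0.008600
  f(0.824081) = 0.000123
  x_6 = 0.824081 - 0.000123×(0.824081 - 0.827735)/(0.000123 - (-0.008600))
       = 0.824132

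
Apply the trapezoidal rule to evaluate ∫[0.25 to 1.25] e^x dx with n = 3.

f(x) = e^x
a = 0.25, b = 1.25, n = 3
h = (b - a)/n = 0.333333

Trapezoidal rule: (h/2)[f(x₀) + 2f(x₁) + 2f(x₂) + ... + f(xₙ)]

x_0 = 0.2500, f(x_0) = 1.284025, coefficient = 1
x_1 = 0.5833, f(x_1) = 1.792002, coefficient = 2
x_2 = 0.9167, f(x_2) = 2.500940, coefficient = 2
x_3 = 1.2500, f(x_3) = 3.490343, coefficient = 1

I ≈ (0.333333/2) × 13.360252 = 2.226709
Exact value: 2.206318
Error: 0.020391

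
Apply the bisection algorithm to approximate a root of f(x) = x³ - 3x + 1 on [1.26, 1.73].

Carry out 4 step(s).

f(x) = x³ - 3x + 1
Initial interval: [1.26, 1.73]

Iteration 1:
  c_1 = (1.260000 + 1.730000)/2 = 1.495000
  f(c_1) = f(1.495000) = -0.143638
  f(a) × f(c) ≥ 0, new interval: [1.495000, 1.730000]
Iteration 2:
  c_2 = (1.495000 + 1.730000)/2 = 1.612500
  f(c_2) = f(1.612500) = 0.355252
  f(a) × f(c) < 0, new interval: [1.495000, 1.612500]
Iteration 3:
  c_3 = (1.495000 + 1.612500)/2 = 1.553750
  f(c_3) = f(1.553750) = 0.089719
  f(a) × f(c) < 0, new interval: [1.495000, 1.553750]
Iteration 4:
  c_4 = (1.495000 + 1.553750)/2 = 1.524375
  f(c_4) = f(1.524375) = -0.030906
  f(a) × f(c) ≥ 0, new interval: [1.524375, 1.553750]

After 4 iteration(s), the approximation is c_4 = 1.524375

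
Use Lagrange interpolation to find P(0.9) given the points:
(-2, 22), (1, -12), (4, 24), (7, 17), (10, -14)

Lagrange interpolation formula:
P(x) = Σ yᵢ × Lᵢ(x)
where Lᵢ(x) = Π_{j≠i} (x - xⱼ)/(xᵢ - xⱼ)

L_0(0.9) = (0.9 - 1)/(-2 - 1) × (0.9 - 4)/(-2 - 4) × (0.9 - 7)/(-2 - 7) × (0.9 - 10)/(-2 - 10) = 0.008852
L_1(0.9) = (0.9 - (-2))/(1 - (-2)) × (0.9 - 4)/(1 - 4) × (0.9 - 7)/(1 - 7) × (0.9 - 10)/(1 - 10) = 1.026821
L_2(0.9) = (0.9 - (-2))/(4 - (-2)) × (0.9 - 1)/(4 - 1) × (0.9 - 7)/(4 - 7) × (0.9 - 10)/(4 - 10) = -0.049685
L_3(0.9) = (0.9 - (-2))/(7 - (-2)) × (0.9 - 1)/(7 - 1) × (0.9 - 4)/(7 - 4) × (0.9 - 10)/(7 - 10) = 0.016833
L_4(0.9) = (0.9 - (-2))/(10 - (-2)) × (0.9 - 1)/(10 - 1) × (0.9 - 4)/(10 - 4) × (0.9 - 7)/(10 - 7) = -0.002821

P(0.9) = 22×L_0(0.9) + (-12)×L_1(0.9) + 24×L_2(0.9) + 17×L_3(0.9) + (-14)×L_4(0.9)
P(0.9) = -12.993888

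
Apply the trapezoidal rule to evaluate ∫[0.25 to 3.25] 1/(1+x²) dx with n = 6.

f(x) = 1/(1+x²)
a = 0.25, b = 3.25, n = 6
h = (b - a)/n = 0.500000

Trapezoidal rule: (h/2)[f(x₀) + 2f(x₁) + 2f(x₂) + ... + f(xₙ)]

x_0 = 0.2500, f(x_0) = 0.941176, coefficient = 1
x_1 = 0.7500, f(x_1) = 0.640000, coefficient = 2
x_2 = 1.2500, f(x_2) = 0.390244, coefficient = 2
x_3 = 1.7500, f(x_3) = 0.246154, coefficient = 2
x_4 = 2.2500, f(x_4) = 0.164948, coefficient = 2
x_5 = 2.7500, f(x_5) = 0.116788, coefficient = 2
x_6 = 3.2500, f(x_6) = 0.086486, coefficient = 1

I ≈ (0.500000/2) × 4.143932 = 1.035983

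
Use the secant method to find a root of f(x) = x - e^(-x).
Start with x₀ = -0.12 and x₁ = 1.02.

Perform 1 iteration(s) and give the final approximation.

f(x) = x - e^(-x)
x₀ = -0.12, x₁ = 1.02

Secant formula: x_{n+1} = x_n - f(x_n)(x_n - x_{n-1})/(f(x_n) - f(x_{n-1}))

Iteration 1:
  f(-0.120000) = -1.247497
  f(1.020000) = 0.659405
  x_2 = 1.020000 - 0.659405×(1.020000 - (-0.120000))/(0.659405 - (-1.247497))
       = 0.625789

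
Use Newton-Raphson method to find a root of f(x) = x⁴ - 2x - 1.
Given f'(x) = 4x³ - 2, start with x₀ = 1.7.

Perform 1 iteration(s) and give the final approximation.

f(x) = x⁴ - 2x - 1
f'(x) = 4x³ - 2
x₀ = 1.7

Newton-Raphson formula: x_{n+1} = x_n - f(x_n)/f'(x_n)

Iteration 1:
  f(1.700000) = 3.952100
  f'(1.700000) = 17.652000
  x_1 = 1.700000 - 3.952100/17.652000 = 1.476110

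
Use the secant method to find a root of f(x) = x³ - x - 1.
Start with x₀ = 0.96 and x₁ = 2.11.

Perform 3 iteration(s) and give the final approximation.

f(x) = x³ - x - 1
x₀ = 0.96, x₁ = 2.11

Secant formula: x_{n+1} = x_n - f(x_n)(x_n - x_{n-1})/(f(x_n) - f(x_{n-1}))

Iteration 1:
  f(0.960000) = -1.075264
  f(2.110000) = 6.283931
  x_2 = 2.110000 - 6.283931×(2.110000 - 0.960000)/(6.283931 - (-1.075264))
       = 1.128028
Iteration 2:
  f(2.110000) = 6.283931
  f(1.128028) = -0.692671
  x_3 = 1.128028 - (-0.692671)×(1.128028 - 2.110000)/(-0.692671 - 6.283931)
       = 1.225523
Iteration 3:
  f(1.128028) = -0.692671
  f(1.225523) = -0.384901
  x_4 = 1.225523 - (-0.384901)×(1.225523 - 1.128028)/(-0.384901 - (-0.692671))
       = 1.347452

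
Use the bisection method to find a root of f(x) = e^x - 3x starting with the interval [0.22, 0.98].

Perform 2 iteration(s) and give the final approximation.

f(x) = e^x - 3x
Initial interval: [0.22, 0.98]

Iteration 1:
  c_1 = (0.220000 + 0.980000)/2 = 0.600000
  f(c_1) = f(0.600000) = 0.022119
  f(a) × f(c) ≥ 0, new interval: [0.600000, 0.980000]
Iteration 2:
  c_2 = (0.600000 + 0.980000)/2 = 0.790000
  f(c_2) = f(0.790000) = -0.166604
  f(a) × f(c) < 0, new interval: [0.600000, 0.790000]

After 2 iteration(s), the approximation is c_2 = 0.790000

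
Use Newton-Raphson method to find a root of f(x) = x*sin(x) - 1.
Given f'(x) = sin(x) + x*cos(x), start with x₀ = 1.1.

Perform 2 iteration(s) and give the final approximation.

f(x) = x*sin(x) - 1
f'(x) = sin(x) + x*cos(x)
x₀ = 1.1

Newton-Raphson formula: x_{n+1} = x_n - f(x_n)/f'(x_n)

Iteration 1:
  f(1.100000) = -0.019672
  f'(1.100000) = 1.390163
  x_1 = 1.100000 - (-0.019672)/1.390163 = 1.114151
Iteration 2:
  f(1.114151) = -0.000009
  f'(1.114151) = 1.388810
  x_2 = 1.114151 - (-0.000009)/1.388810 = 1.114157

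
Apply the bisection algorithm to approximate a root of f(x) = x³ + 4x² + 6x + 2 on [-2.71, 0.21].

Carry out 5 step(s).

f(x) = x³ + 4x² + 6x + 2
Initial interval: [-2.71, 0.21]

Iteration 1:
  c_1 = (-2.710000 + 0.210000)/2 = -1.250000
  f(c_1) = f(-1.250000) = -1.203125
  f(a) × f(c) ≥ 0, new interval: [-1.250000, 0.210000]
Iteration 2:
  c_2 = (-1.250000 + 0.210000)/2 = -0.520000
  f(c_2) = f(-0.520000) = -0.179008
  f(a) × f(c) ≥ 0, new interval: [-0.520000, 0.210000]
Iteration 3:
  c_3 = (-0.520000 + 0.210000)/2 = -0.155000
  f(c_3) = f(-0.155000) = 1.162376
  f(a) × f(c) < 0, new interval: [-0.520000, -0.155000]
Iteration 4:
  c_4 = (-0.520000 + (-0.155000))/2 = -0.337500
  f(c_4) = f(-0.337500) = 0.392182
  f(a) × f(c) < 0, new interval: [-0.520000, -0.337500]
Iteration 5:
  c_5 = (-0.520000 + (-0.337500))/2 = -0.428750
  f(c_5) = f(-0.428750) = 0.083991
  f(a) × f(c) < 0, new interval: [-0.520000, -0.428750]

After 5 iteration(s), the approximation is c_5 = -0.428750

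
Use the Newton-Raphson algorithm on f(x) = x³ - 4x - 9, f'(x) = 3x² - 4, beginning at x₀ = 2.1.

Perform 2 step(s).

f(x) = x³ - 4x - 9
f'(x) = 3x² - 4
x₀ = 2.1

Newton-Raphson formula: x_{n+1} = x_n - f(x_n)/f'(x_n)

Iteration 1:
  f(2.100000) = -8.139000
  f'(2.100000) = 9.230000
  x_1 = 2.100000 - (-8.139000)/9.230000 = 2.981798
Iteration 2:
  f(2.981798) = 5.584341
  f'(2.981798) = 22.673367
  x_2 = 2.981798 - 5.584341/22.673367 = 2.735503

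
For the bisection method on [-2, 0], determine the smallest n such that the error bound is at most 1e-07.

We need (b-a)/2^n ≤ 1e-07
(0 - (-2))/2^n ≤ 1e-07
2/2^n ≤ 1e-07
2^n ≥ 20000000
n ≥ log₂(20000000) = 24.25
n ≥ 25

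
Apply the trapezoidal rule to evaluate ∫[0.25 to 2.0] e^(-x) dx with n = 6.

f(x) = e^(-x)
a = 0.25, b = 2.0, n = 6
h = (b - a)/n = 0.291667

Trapezoidal rule: (h/2)[f(x₀) + 2f(x₁) + 2f(x₂) + ... + f(xₙ)]

x_0 = 0.2500, f(x_0) = 0.778801, coefficient = 1
x_1 = 0.5417, f(x_1) = 0.581778, coefficient = 2
x_2 = 0.8333, f(x_2) = 0.434598, coefficient = 2
x_3 = 1.1250, f(x_3) = 0.324652, coefficient = 2
x_4 = 1.4167, f(x_4) = 0.242521, coefficient = 2
x_5 = 1.7083, f(x_5) = 0.181167, coefficient = 2
x_6 = 2.0000, f(x_6) = 0.135335, coefficient = 1

I ≈ (0.291667/2) × 4.443570 = 0.648021
Exact value: 0.643465
Error: 0.004555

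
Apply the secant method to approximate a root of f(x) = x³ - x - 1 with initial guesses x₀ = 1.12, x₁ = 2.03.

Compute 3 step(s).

f(x) = x³ - x - 1
x₀ = 1.12, x₁ = 2.03

Secant formula: x_{n+1} = x_n - f(x_n)(x_n - x_{n-1})/(f(x_n) - f(x_{n-1}))

Iteration 1:
  f(1.120000) = -0.715072
  f(2.030000) = 5.335427
  x_2 = 2.030000 - 5.335427×(2.030000 - 1.120000)/(5.335427 - (-0.715072))
       = 1.227547
Iteration 2:
  f(2.030000) = 5.335427
  f(1.227547) = -0.377790
  x_3 = 1.227547 - (-0.377790)×(1.227547 - 2.030000)/(-0.377790 - 5.335427)
       = 1.280610
Iteration 3:
  f(1.227547) = -0.377790
  f(1.280610) = -0.180458
  x_4 = 1.280610 - (-0.180458)×(1.280610 - 1.227547)/(-0.180458 - (-0.377790))
       = 1.329135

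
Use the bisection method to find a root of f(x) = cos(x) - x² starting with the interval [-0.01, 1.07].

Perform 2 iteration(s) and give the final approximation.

f(x) = cos(x) - x²
Initial interval: [-0.01, 1.07]

Iteration 1:
  c_1 = (-0.010000 + 1.070000)/2 = 0.530000
  f(c_1) = f(0.530000) = 0.581907
  f(a) × f(c) ≥ 0, new interval: [0.530000, 1.070000]
Iteration 2:
  c_2 = (0.530000 + 1.070000)/2 = 0.800000
  f(c_2) = f(0.800000) = 0.056707
  f(a) × f(c) ≥ 0, new interval: [0.800000, 1.070000]

After 2 iteration(s), the approximation is c_2 = 0.800000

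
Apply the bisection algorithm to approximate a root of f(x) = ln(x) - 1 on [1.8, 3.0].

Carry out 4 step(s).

f(x) = ln(x) - 1
Initial interval: [1.8, 3.0]

Iteration 1:
  c_1 = (1.800000 + 3.000000)/2 = 2.400000
  f(c_1) = f(2.400000) = -0.124531
  f(a) × f(c) ≥ 0, new interval: [2.400000, 3.000000]
Iteration 2:
  c_2 = (2.400000 + 3.000000)/2 = 2.700000
  f(c_2) = f(2.700000) = -0.006748
  f(a) × f(c) ≥ 0, new interval: [2.700000, 3.000000]
Iteration 3:
  c_3 = (2.700000 + 3.000000)/2 = 2.850000
  f(c_3) = f(2.850000) = 0.047319
  f(a) × f(c) < 0, new interval: [2.700000, 2.850000]
Iteration 4:
  c_4 = (2.700000 + 2.850000)/2 = 2.775000
  f(c_4) = f(2.775000) = 0.020651
  f(a) × f(c) < 0, new interval: [2.700000, 2.775000]

After 4 iteration(s), the approximation is c_4 = 2.775000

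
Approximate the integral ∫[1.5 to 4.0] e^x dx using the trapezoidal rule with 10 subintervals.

f(x) = e^x
a = 1.5, b = 4.0, n = 10
h = (b - a)/n = 0.250000

Trapezoidal rule: (h/2)[f(x₀) + 2f(x₁) + 2f(x₂) + ... + f(xₙ)]

x_0 = 1.5000, f(x_0) = 4.481689, coefficient = 1
x_1 = 1.7500, f(x_1) = 5.754603, coefficient = 2
x_2 = 2.0000, f(x_2) = 7.389056, coefficient = 2
x_3 = 2.2500, f(x_3) = 9.487736, coefficient = 2
x_4 = 2.5000, f(x_4) = 12.182494, coefficient = 2
x_5 = 2.7500, f(x_5) = 15.642632, coefficient = 2
x_6 = 3.0000, f(x_6) = 20.085537, coefficient = 2
x_7 = 3.2500, f(x_7) = 25.790340, coefficient = 2
x_8 = 3.5000, f(x_8) = 33.115452, coefficient = 2
x_9 = 3.7500, f(x_9) = 42.521082, coefficient = 2
x_10 = 4.0000, f(x_10) = 54.598150, coefficient = 1

I ≈ (0.250000/2) × 403.017702 = 50.377213
Exact value: 50.116461
Error: 0.260752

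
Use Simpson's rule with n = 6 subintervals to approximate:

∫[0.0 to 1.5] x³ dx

f(x) = x³
a = 0.0, b = 1.5, n = 6
h = (b - a)/n = 0.250000

Simpson's rule: (h/3)[f(x₀) + 4f(x₁) + 2f(x₂) + ... + f(xₙ)]

x_0 = 0.0000, f(x_0) = 0.000000, coefficient = 1
x_1 = 0.2500, f(x_1) = 0.015625, coefficient = 4
x_2 = 0.5000, f(x_2) = 0.125000, coefficient = 2
x_3 = 0.7500, f(x_3) = 0.421875, coefficient = 4
x_4 = 1.0000, f(x_4) = 1.000000, coefficient = 2
x_5 = 1.2500, f(x_5) = 1.953125, coefficient = 4
x_6 = 1.5000, f(x_6) = 3.375000, coefficient = 1

I ≈ (0.250000/3) × 15.187500 = 1.265625
Exact value: 1.265625
Error: 0.000000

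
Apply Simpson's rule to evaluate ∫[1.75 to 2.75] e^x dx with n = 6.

f(x) = e^x
a = 1.75, b = 2.75, n = 6
h = (b - a)/n = 0.166667

Simpson's rule: (h/3)[f(x₀) + 4f(x₁) + 2f(x₂) + ... + f(xₙ)]

x_0 = 1.7500, f(x_0) = 5.754603, coefficient = 1
x_1 = 1.9167, f(x_1) = 6.798260, coefficient = 4
x_2 = 2.0833, f(x_2) = 8.031195, coefficient = 2
x_3 = 2.2500, f(x_3) = 9.487736, coefficient = 4
x_4 = 2.4167, f(x_4) = 11.208436, coefficient = 2
x_5 = 2.5833, f(x_5) = 13.241202, coefficient = 4
x_6 = 2.7500, f(x_6) = 15.642632, coefficient = 1

I ≈ (0.166667/3) × 177.985286 = 9.888071
Exact value: 9.888029
Error: 0.000042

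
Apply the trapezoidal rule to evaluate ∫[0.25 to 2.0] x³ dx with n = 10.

f(x) = x³
a = 0.25, b = 2.0, n = 10
h = (b - a)/n = 0.175000

Trapezoidal rule: (h/2)[f(x₀) + 2f(x₁) + 2f(x₂) + ... + f(xₙ)]

x_0 = 0.2500, f(x_0) = 0.015625, coefficient = 1
x_1 = 0.4250, f(x_1) = 0.076766, coefficient = 2
x_2 = 0.6000, f(x_2) = 0.216000, coefficient = 2
x_3 = 0.7750, f(x_3) = 0.465484, coefficient = 2
x_4 = 0.9500, f(x_4) = 0.857375, coefficient = 2
x_5 = 1.1250, f(x_5) = 1.423828, coefficient = 2
x_6 = 1.3000, f(x_6) = 2.197000, coefficient = 2
x_7 = 1.4750, f(x_7) = 3.209047, coefficient = 2
x_8 = 1.6500, f(x_8) = 4.492125, coefficient = 2
x_9 = 1.8250, f(x_9) = 6.078391, coefficient = 2
x_10 = 2.0000, f(x_10) = 8.000000, coefficient = 1

I ≈ (0.175000/2) × 46.047656 = 4.029170
Exact value: 3.999023
Error: 0.030146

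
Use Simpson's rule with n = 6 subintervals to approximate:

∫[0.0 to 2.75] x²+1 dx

f(x) = x²+1
a = 0.0, b = 2.75, n = 6
h = (b - a)/n = 0.458333

Simpson's rule: (h/3)[f(x₀) + 4f(x₁) + 2f(x₂) + ... + f(xₙ)]

x_0 = 0.0000, f(x_0) = 1.000000, coefficient = 1
x_1 = 0.4583, f(x_1) = 1.210069, coefficient = 4
x_2 = 0.9167, f(x_2) = 1.840278, coefficient = 2
x_3 = 1.3750, f(x_3) = 2.890625, coefficient = 4
x_4 = 1.8333, f(x_4) = 4.361111, coefficient = 2
x_5 = 2.2917, f(x_5) = 6.251736, coefficient = 4
x_6 = 2.7500, f(x_6) = 8.562500, coefficient = 1

I ≈ (0.458333/3) × 63.375000 = 9.682292
Exact value: 9.682292
Error: 0.000000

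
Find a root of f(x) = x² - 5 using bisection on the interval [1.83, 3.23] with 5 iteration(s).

f(x) = x² - 5
Initial interval: [1.83, 3.23]

Iteration 1:
  c_1 = (1.830000 + 3.230000)/2 = 2.530000
  f(c_1) = f(2.530000) = 1.400900
  f(a) × f(c) < 0, new interval: [1.830000, 2.530000]
Iteration 2:
  c_2 = (1.830000 + 2.530000)/2 = 2.180000
  f(c_2) = f(2.180000) = -0.247600
  f(a) × f(c) ≥ 0, new interval: [2.180000, 2.530000]
Iteration 3:
  c_3 = (2.180000 + 2.530000)/2 = 2.355000
  f(c_3) = f(2.355000) = 0.546025
  f(a) × f(c) < 0, new interval: [2.180000, 2.355000]
Iteration 4:
  c_4 = (2.180000 + 2.355000)/2 = 2.267500
  f(c_4) = f(2.267500) = 0.141556
  f(a) × f(c) < 0, new interval: [2.180000, 2.267500]
Iteration 5:
  c_5 = (2.180000 + 2.267500)/2 = 2.223750
  f(c_5) = f(2.223750) = -0.054936
  f(a) × f(c) ≥ 0, new interval: [2.223750, 2.267500]

After 5 iteration(s), the approximation is c_5 = 2.223750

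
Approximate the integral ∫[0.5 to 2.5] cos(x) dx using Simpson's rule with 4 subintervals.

f(x) = cos(x)
a = 0.5, b = 2.5, n = 4
h = (b - a)/n = 0.500000

Simpson's rule: (h/3)[f(x₀) + 4f(x₁) + 2f(x₂) + ... + f(xₙ)]

x_0 = 0.5000, f(x_0) = 0.877583, coefficient = 1
x_1 = 1.0000, f(x_1) = 0.540302, coefficient = 4
x_2 = 1.5000, f(x_2) = 0.070737, coefficient = 2
x_3 = 2.0000, f(x_3) = -0.416147, coefficient = 4
x_4 = 2.5000, f(x_4) = -0.801144, coefficient = 1

I ≈ (0.500000/3) × 0.714535 = 0.119089
Exact value: 0.119047
Error: 0.000043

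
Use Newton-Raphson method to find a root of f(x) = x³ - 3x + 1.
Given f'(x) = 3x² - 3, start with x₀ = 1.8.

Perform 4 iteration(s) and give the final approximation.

f(x) = x³ - 3x + 1
f'(x) = 3x² - 3
x₀ = 1.8

Newton-Raphson formula: x_{n+1} = x_n - f(x_n)/f'(x_n)

Iteration 1:
  f(1.800000) = 1.432000
  f'(1.800000) = 6.720000
  x_1 = 1.800000 - 1.432000/6.720000 = 1.586905
Iteration 2:
  f(1.586905) = 0.235535
  f'(1.586905) = 4.554800
  x_2 = 1.586905 - 0.235535/4.554800 = 1.535193
Iteration 3:
  f(1.535193) = 0.012592
  f'(1.535193) = 4.070456
  x_3 = 1.535193 - 0.012592/4.070456 = 1.532100
Iteration 4:
  f(1.532100) = 0.000044
  f'(1.532100) = 4.041989
  x_4 = 1.532100 - 0.000044/4.041989 = 1.532089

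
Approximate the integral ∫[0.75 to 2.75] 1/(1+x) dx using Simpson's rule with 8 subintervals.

f(x) = 1/(1+x)
a = 0.75, b = 2.75, n = 8
h = (b - a)/n = 0.250000

Simpson's rule: (h/3)[f(x₀) + 4f(x₁) + 2f(x₂) + ... + f(xₙ)]

x_0 = 0.7500, f(x_0) = 0.571429, coefficient = 1
x_1 = 1.0000, f(x_1) = 0.500000, coefficient = 4
x_2 = 1.2500, f(x_2) = 0.444444, coefficient = 2
x_3 = 1.5000, f(x_3) = 0.400000, coefficient = 4
x_4 = 1.7500, f(x_4) = 0.363636, coefficient = 2
x_5 = 2.0000, f(x_5) = 0.333333, coefficient = 4
x_6 = 2.2500, f(x_6) = 0.307692, coefficient = 2
x_7 = 2.5000, f(x_7) = 0.285714, coefficient = 4
x_8 = 2.7500, f(x_8) = 0.266667, coefficient = 1

I ≈ (0.250000/3) × 9.145832 = 0.762153
Exact value: 0.762140
Error: 0.000013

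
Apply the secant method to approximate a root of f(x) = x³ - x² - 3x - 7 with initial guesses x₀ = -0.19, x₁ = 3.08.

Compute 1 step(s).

f(x) = x³ - x² - 3x - 7
x₀ = -0.19, x₁ = 3.08

Secant formula: x_{n+1} = x_n - f(x_n)(x_n - x_{n-1})/(f(x_n) - f(x_{n-1}))

Iteration 1:
  f(-0.190000) = -6.472959
  f(3.080000) = 3.491712
  x_2 = 3.080000 - 3.491712×(3.080000 - (-0.190000))/(3.491712 - (-6.472959))
       = 1.934162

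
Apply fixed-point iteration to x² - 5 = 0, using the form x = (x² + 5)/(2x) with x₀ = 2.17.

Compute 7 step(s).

Equation: x² - 5 = 0
Fixed-point form: x = (x² + 5)/(2x)
x₀ = 2.17

x_1 = g(2.170000) = 2.237074
x_2 = g(2.237074) = 2.236068
x_3 = g(2.236068) = 2.236068
x_4 = g(2.236068) = 2.236068
x_5 = g(2.236068) = 2.236068
x_6 = g(2.236068) = 2.236068
x_7 = g(2.236068) = 2.236068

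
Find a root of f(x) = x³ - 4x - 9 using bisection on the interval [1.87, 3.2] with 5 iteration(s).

f(x) = x³ - 4x - 9
Initial interval: [1.87, 3.2]

Iteration 1:
  c_1 = (1.870000 + 3.200000)/2 = 2.535000
  f(c_1) = f(2.535000) = -2.849520
  f(a) × f(c) ≥ 0, new interval: [2.535000, 3.200000]
Iteration 2:
  c_2 = (2.535000 + 3.200000)/2 = 2.867500
  f(c_2) = f(2.867500) = 3.108180
  f(a) × f(c) < 0, new interval: [2.535000, 2.867500]
Iteration 3:
  c_3 = (2.535000 + 2.867500)/2 = 2.701250
  f(c_3) = f(2.701250) = -0.094650
  f(a) × f(c) ≥ 0, new interval: [2.701250, 2.867500]
Iteration 4:
  c_4 = (2.701250 + 2.867500)/2 = 2.784375
  f(c_4) = f(2.784375) = 1.449047
  f(a) × f(c) < 0, new interval: [2.701250, 2.784375]
Iteration 5:
  c_5 = (2.701250 + 2.784375)/2 = 2.742812
  f(c_5) = f(2.742812) = 0.662984
  f(a) × f(c) < 0, new interval: [2.701250, 2.742812]

After 5 iteration(s), the approximation is c_5 = 2.742812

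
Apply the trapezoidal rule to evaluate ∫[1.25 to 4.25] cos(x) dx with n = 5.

f(x) = cos(x)
a = 1.25, b = 4.25, n = 5
h = (b - a)/n = 0.600000

Trapezoidal rule: (h/2)[f(x₀) + 2f(x₁) + 2f(x₂) + ... + f(xₙ)]

x_0 = 1.2500, f(x_0) = 0.315322, coefficient = 1
x_1 = 1.8500, f(x_1) = -0.275590, coefficient = 2
x_2 = 2.4500, f(x_2) = -0.770231, coefficient = 2
x_3 = 3.0500, f(x_3) = -0.995808, coefficient = 2
x_4 = 3.6500, f(x_4) = -0.873521, coefficient = 2
x_5 = 4.2500, f(x_5) = -0.446087, coefficient = 1

I ≈ (0.600000/2) × -5.961067 = -1.788320
Exact value: -1.843974
Error: 0.055654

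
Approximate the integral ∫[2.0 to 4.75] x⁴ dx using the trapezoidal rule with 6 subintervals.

f(x) = x⁴
a = 2.0, b = 4.75, n = 6
h = (b - a)/n = 0.458333

Trapezoidal rule: (h/2)[f(x₀) + 2f(x₁) + 2f(x₂) + ... + f(xₙ)]

x_0 = 2.0000, f(x_0) = 16.000000, coefficient = 1
x_1 = 2.4583, f(x_1) = 36.522717, coefficient = 2
x_2 = 2.9167, f(x_2) = 72.368104, coefficient = 2
x_3 = 3.3750, f(x_3) = 129.746338, coefficient = 2
x_4 = 3.8333, f(x_4) = 215.926698, coefficient = 2
x_5 = 4.2917, f(x_5) = 339.237561, coefficient = 2
x_6 = 4.7500, f(x_6) = 509.066406, coefficient = 1

I ≈ (0.458333/2) × 2112.669241 = 484.153368
Exact value: 477.213086
Error: 6.940282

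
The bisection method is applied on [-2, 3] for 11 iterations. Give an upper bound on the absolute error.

Bisection error bound: |error| ≤ (b-a)/2^n
|error| ≤ (3 - (-2))/2^11 = 5/2^11
|error| ≤ 0.0024414062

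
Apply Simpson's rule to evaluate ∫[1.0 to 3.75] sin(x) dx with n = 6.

f(x) = sin(x)
a = 1.0, b = 3.75, n = 6
h = (b - a)/n = 0.458333

Simpson's rule: (h/3)[f(x₀) + 4f(x₁) + 2f(x₂) + ... + f(xₙ)]

x_0 = 1.0000, f(x_0) = 0.841471, coefficient = 1
x_1 = 1.4583, f(x_1) = 0.993683, coefficient = 4
x_2 = 1.9167, f(x_2) = 0.940781, coefficient = 2
x_3 = 2.3750, f(x_3) = 0.693685, coefficient = 4
x_4 = 2.8333, f(x_4) = 0.303400, coefficient = 2
x_5 = 3.2917, f(x_5) = -0.149511, coefficient = 4
x_6 = 3.7500, f(x_6) = -0.571561, coefficient = 1

I ≈ (0.458333/3) × 8.909698 = 1.361204
Exact value: 1.360862
Error: 0.000342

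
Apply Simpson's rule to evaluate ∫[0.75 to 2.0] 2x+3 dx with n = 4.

f(x) = 2x+3
a = 0.75, b = 2.0, n = 4
h = (b - a)/n = 0.312500

Simpson's rule: (h/3)[f(x₀) + 4f(x₁) + 2f(x₂) + ... + f(xₙ)]

x_0 = 0.7500, f(x_0) = 4.500000, coefficient = 1
x_1 = 1.0625, f(x_1) = 5.125000, coefficient = 4
x_2 = 1.3750, f(x_2) = 5.750000, coefficient = 2
x_3 = 1.6875, f(x_3) = 6.375000, coefficient = 4
x_4 = 2.0000, f(x_4) = 7.000000, coefficient = 1

I ≈ (0.312500/3) × 69.000000 = 7.187500
Exact value: 7.187500
Error: 0.000000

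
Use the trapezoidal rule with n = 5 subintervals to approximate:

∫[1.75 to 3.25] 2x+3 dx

f(x) = 2x+3
a = 1.75, b = 3.25, n = 5
h = (b - a)/n = 0.300000

Trapezoidal rule: (h/2)[f(x₀) + 2f(x₁) + 2f(x₂) + ... + f(xₙ)]

x_0 = 1.7500, f(x_0) = 6.500000, coefficient = 1
x_1 = 2.0500, f(x_1) = 7.100000, coefficient = 2
x_2 = 2.3500, f(x_2) = 7.700000, coefficient = 2
x_3 = 2.6500, f(x_3) = 8.300000, coefficient = 2
x_4 = 2.9500, f(x_4) = 8.900000, coefficient = 2
x_5 = 3.2500, f(x_5) = 9.500000, coefficient = 1

I ≈ (0.300000/2) × 80.000000 = 12.000000
Exact value: 12.000000
Error: 0.000000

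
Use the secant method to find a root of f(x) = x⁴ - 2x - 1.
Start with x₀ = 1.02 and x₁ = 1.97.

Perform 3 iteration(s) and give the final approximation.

f(x) = x⁴ - 2x - 1
x₀ = 1.02, x₁ = 1.97

Secant formula: x_{n+1} = x_n - f(x_n)(x_n - x_{n-1})/(f(x_n) - f(x_{n-1}))

Iteration 1:
  f(1.020000) = -1.957568
  f(1.970000) = 10.121385
  x_2 = 1.970000 - 10.121385×(1.970000 - 1.020000)/(10.121385 - (-1.957568))
       = 1.173961
Iteration 2:
  f(1.970000) = 10.121385
  f(1.173961) = -1.448529
  x_3 = 1.173961 - (-1.448529)×(1.173961 - 1.970000)/(-1.448529 - 10.121385)
       = 1.273624
Iteration 3:
  f(1.173961) = -1.448529
  f(1.273624) = -0.915984
  x_4 = 1.273624 - (-0.915984)×(1.273624 - 1.173961)/(-0.915984 - (-1.448529))
       = 1.445044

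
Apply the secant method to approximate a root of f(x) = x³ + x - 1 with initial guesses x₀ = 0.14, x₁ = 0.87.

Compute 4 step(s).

f(x) = x³ + x - 1
x₀ = 0.14, x₁ = 0.87

Secant formula: x_{n+1} = x_n - f(x_n)(x_n - x_{n-1})/(f(x_n) - f(x_{n-1}))

Iteration 1:
  f(0.140000) = -0.857256
  f(0.870000) = 0.528503
  x_2 = 0.870000 - 0.528503×(0.870000 - 0.140000)/(0.528503 - (-0.857256))
       = 0.591591
Iteration 2:
  f(0.870000) = 0.528503
  f(0.591591) = -0.201363
  x_3 = 0.591591 - (-0.201363)×(0.591591 - 0.870000)/(-0.201363 - 0.528503)
       = 0.668402
Iteration 3:
  f(0.591591) = -0.201363
  f(0.668402) = -0.032983
  x_4 = 0.668402 - (-0.032983)×(0.668402 - 0.591591)/(-0.032983 - (-0.201363))
       = 0.683447
Iteration 4:
  f(0.668402) = -0.032983
  f(0.683447) = 0.002686
  x_5 = 0.683447 - 0.002686×(0.683447 - 0.668402)/(0.002686 - (-0.032983))
       = 0.682314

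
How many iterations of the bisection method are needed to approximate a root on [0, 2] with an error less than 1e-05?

We need (b-a)/2^n ≤ 1e-05
(2 - 0)/2^n ≤ 1e-05
2/2^n ≤ 1e-05
2^n ≥ 200000
n ≥ log₂(200000) = 17.61
n ≥ 18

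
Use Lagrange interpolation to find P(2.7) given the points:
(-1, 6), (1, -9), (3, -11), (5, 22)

Lagrange interpolation formula:
P(x) = Σ yᵢ × Lᵢ(x)
where Lᵢ(x) = Π_{j≠i} (x - xⱼ)/(xᵢ - xⱼ)

L_0(2.7) = (2.7 - 1)/(-1 - 1) × (2.7 - 3)/(-1 - 3) × (2.7 - 5)/(-1 - 5) = -0.024437
L_1(2.7) = (2.7 - (-1))/(1 - (-1)) × (2.7 - 3)/(1 - 3) × (2.7 - 5)/(1 - 5) = 0.159562
L_2(2.7) = (2.7 - (-1))/(3 - (-1)) × (2.7 - 1)/(3 - 1) × (2.7 - 5)/(3 - 5) = 0.904188
L_3(2.7) = (2.7 - (-1))/(5 - (-1)) × (2.7 - 1)/(5 - 1) × (2.7 - 3)/(5 - 3) = -0.039312

P(2.7) = 6×L_0(2.7) + (-9)×L_1(2.7) + (-11)×L_2(2.7) + 22×L_3(2.7)
P(2.7) = -12.393625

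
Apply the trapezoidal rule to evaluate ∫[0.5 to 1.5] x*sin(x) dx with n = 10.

f(x) = x*sin(x)
a = 0.5, b = 1.5, n = 10
h = (b - a)/n = 0.100000

Trapezoidal rule: (h/2)[f(x₀) + 2f(x₁) + 2f(x₂) + ... + f(xₙ)]

x_0 = 0.5000, f(x_0) = 0.239713, coefficient = 1
x_1 = 0.6000, f(x_1) = 0.338785, coefficient = 2
x_2 = 0.7000, f(x_2) = 0.450952, coefficient = 2
x_3 = 0.8000, f(x_3) = 0.573885, coefficient = 2
x_4 = 0.9000, f(x_4) = 0.704994, coefficient = 2
x_5 = 1.0000, f(x_5) = 0.841471, coefficient = 2
x_6 = 1.1000, f(x_6) = 0.980328, coefficient = 2
x_7 = 1.2000, f(x_7) = 1.118447, coefficient = 2
x_8 = 1.3000, f(x_8) = 1.252626, coefficient = 2
x_9 = 1.4000, f(x_9) = 1.379630, coefficient = 2
x_10 = 1.5000, f(x_10) = 1.496242, coefficient = 1

I ≈ (0.100000/2) × 17.018192 = 0.850910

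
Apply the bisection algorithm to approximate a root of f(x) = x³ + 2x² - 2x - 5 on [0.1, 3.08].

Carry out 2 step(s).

f(x) = x³ + 2x² - 2x - 5
Initial interval: [0.1, 3.08]

Iteration 1:
  c_1 = (0.100000 + 3.080000)/2 = 1.590000
  f(c_1) = f(1.590000) = 0.895879
  f(a) × f(c) < 0, new interval: [0.100000, 1.590000]
Iteration 2:
  c_2 = (0.100000 + 1.590000)/2 = 0.845000
  f(c_2) = f(0.845000) = -4.658599
  f(a) × f(c) ≥ 0, new interval: [0.845000, 1.590000]

After 2 iteration(s), the approximation is c_2 = 0.845000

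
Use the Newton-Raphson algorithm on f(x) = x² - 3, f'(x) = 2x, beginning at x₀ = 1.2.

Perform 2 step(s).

f(x) = x² - 3
f'(x) = 2x
x₀ = 1.2

Newton-Raphson formula: x_{n+1} = x_n - f(x_n)/f'(x_n)

Iteration 1:
  f(1.200000) = -1.560000
  f'(1.200000) = 2.400000
  x_1 = 1.200000 - (-1.560000)/2.400000 = 1.850000
Iteration 2:
  f(1.850000) = 0.422500
  f'(1.850000) = 3.700000
  x_2 = 1.850000 - 0.422500/3.700000 = 1.735811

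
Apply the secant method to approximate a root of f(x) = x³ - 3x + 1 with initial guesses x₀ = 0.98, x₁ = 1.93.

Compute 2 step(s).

f(x) = x³ - 3x + 1
x₀ = 0.98, x₁ = 1.93

Secant formula: x_{n+1} = x_n - f(x_n)(x_n - x_{n-1})/(f(x_n) - f(x_{n-1}))

Iteration 1:
  f(0.980000) = -0.998808
  f(1.930000) = 2.399057
  x_2 = 1.930000 - 2.399057×(1.930000 - 0.980000)/(2.399057 - (-0.998808))
       = 1.259254
Iteration 2:
  f(1.930000) = 2.399057
  f(1.259254) = -0.780937
  x_3 = 1.259254 - (-0.780937)×(1.259254 - 1.930000)/(-0.780937 - 2.399057)
       = 1.423975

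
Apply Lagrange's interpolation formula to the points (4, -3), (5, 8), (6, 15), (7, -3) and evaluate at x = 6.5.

Lagrange interpolation formula:
P(x) = Σ yᵢ × Lᵢ(x)
where Lᵢ(x) = Π_{j≠i} (x - xⱼ)/(xᵢ - xⱼ)

L_0(6.5) = (6.5 - 5)/(4 - 5) × (6.5 - 6)/(4 - 6) × (6.5 - 7)/(4 - 7) = 0.062500
L_1(6.5) = (6.5 - 4)/(5 - 4) × (6.5 - 6)/(5 - 6) × (6.5 - 7)/(5 - 7) = -0.312500
L_2(6.5) = (6.5 - 4)/(6 - 4) × (6.5 - 5)/(6 - 5) × (6.5 - 7)/(6 - 7) = 0.937500
L_3(6.5) = (6.5 - 4)/(7 - 4) × (6.5 - 5)/(7 - 5) × (6.5 - 6)/(7 - 6) = 0.312500

P(6.5) = (-3)×L_0(6.5) + 8×L_1(6.5) + 15×L_2(6.5) + (-3)×L_3(6.5)
P(6.5) = 10.437500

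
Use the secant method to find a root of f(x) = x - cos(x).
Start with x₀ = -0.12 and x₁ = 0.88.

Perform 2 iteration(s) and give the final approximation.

f(x) = x - cos(x)
x₀ = -0.12, x₁ = 0.88

Secant formula: x_{n+1} = x_n - f(x_n)(x_n - x_{n-1})/(f(x_n) - f(x_{n-1}))

Iteration 1:
  f(-0.120000) = -1.112809
  f(0.880000) = 0.242849
  x_2 = 0.880000 - 0.242849×(0.880000 - (-0.120000))/(0.242849 - (-1.112809))
       = 0.700863
Iteration 2:
  f(0.880000) = 0.242849
  f(0.700863) = -0.063423
  x_3 = 0.700863 - (-0.063423)×(0.700863 - 0.880000)/(-0.063423 - 0.242849)
       = 0.737959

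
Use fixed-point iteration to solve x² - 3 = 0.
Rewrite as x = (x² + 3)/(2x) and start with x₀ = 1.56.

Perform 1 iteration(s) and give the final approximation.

Equation: x² - 3 = 0
Fixed-point form: x = (x² + 3)/(2x)
x₀ = 1.56

x_1 = g(1.560000) = 1.741538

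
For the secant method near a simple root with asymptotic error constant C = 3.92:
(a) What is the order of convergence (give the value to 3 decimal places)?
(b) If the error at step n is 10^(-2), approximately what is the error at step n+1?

(a) Secant method has superlinear convergence with order φ = (1+√5)/2 ≈ 1.618.
    This means |e_{n+1}| ≈ C|e_n|^1.618.

(b) With |e_n| = 10^(-2) and C = 3.92:
    |e_{n+1}| ≈ 3.92 × (10^(-2))^1.618 = 3.92 × 10^(-3.24)

(a) ≈ 1.618 (golden ratio); (b) |e_{n+1}| ≈ 2.276e-03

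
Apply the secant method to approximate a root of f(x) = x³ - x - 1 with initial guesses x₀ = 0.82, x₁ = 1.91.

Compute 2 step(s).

f(x) = x³ - x - 1
x₀ = 0.82, x₁ = 1.91

Secant formula: x_{n+1} = x_n - f(x_n)(x_n - x_{n-1})/(f(x_n) - f(x_{n-1}))

Iteration 1:
  f(0.820000) = -1.268632
  f(1.910000) = 4.057871
  x_2 = 1.910000 - 4.057871×(1.910000 - 0.820000)/(4.057871 - (-1.268632))
       = 1.079609
Iteration 2:
  f(1.910000) = 4.057871
  f(1.079609) = -0.821264
  x_3 = 1.079609 - (-0.821264)×(1.079609 - 1.910000)/(-0.821264 - 4.057871)
       = 1.219382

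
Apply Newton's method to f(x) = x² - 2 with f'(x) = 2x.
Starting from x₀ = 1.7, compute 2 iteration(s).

f(x) = x² - 2
f'(x) = 2x
x₀ = 1.7

Newton-Raphson formula: x_{n+1} = x_n - f(x_n)/f'(x_n)

Iteration 1:
  f(1.700000) = 0.890000
  f'(1.700000) = 3.400000
  x_1 = 1.700000 - 0.890000/3.400000 = 1.438235
Iteration 2:
  f(1.438235) = 0.068521
  f'(1.438235) = 2.876471
  x_2 = 1.438235 - 0.068521/2.876471 = 1.414414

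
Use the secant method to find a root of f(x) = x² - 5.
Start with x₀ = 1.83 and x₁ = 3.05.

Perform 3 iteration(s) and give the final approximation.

f(x) = x² - 5
x₀ = 1.83, x₁ = 3.05

Secant formula: x_{n+1} = x_n - f(x_n)(x_n - x_{n-1})/(f(x_n) - f(x_{n-1}))

Iteration 1:
  f(1.830000) = -1.651100
  f(3.050000) = 4.302500
  x_2 = 3.050000 - 4.302500×(3.050000 - 1.830000)/(4.302500 - (-1.651100))
       = 2.168340
Iteration 2:
  f(3.050000) = 4.302500
  f(2.168340) = -0.298301
  x_3 = 2.168340 - (-0.298301)×(2.168340 - 3.050000)/(-0.298301 - 4.302500)
       = 2.225504
Iteration 3:
  f(2.168340) = -0.298301
  f(2.225504) = -0.047131
  x_4 = 2.225504 - (-0.047131)×(2.225504 - 2.168340)/(-0.047131 - (-0.298301))
       = 2.236231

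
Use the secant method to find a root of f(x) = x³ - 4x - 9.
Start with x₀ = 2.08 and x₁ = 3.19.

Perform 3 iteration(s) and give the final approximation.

f(x) = x³ - 4x - 9
x₀ = 2.08, x₁ = 3.19

Secant formula: x_{n+1} = x_n - f(x_n)(x_n - x_{n-1})/(f(x_n) - f(x_{n-1}))

Iteration 1:
  f(2.080000) = -8.321088
  f(3.190000) = 10.701759
  x_2 = 3.190000 - 10.701759×(3.190000 - 2.080000)/(10.701759 - (-8.321088))
       = 2.565543
Iteration 2:
  f(3.190000) = 10.701759
  f(2.565543) = -2.375742
  x_3 = 2.565543 - (-2.375742)×(2.565543 - 3.190000)/(-2.375742 - 10.701759)
       = 2.678986
Iteration 3:
  f(2.565543) = -2.375742
  f(2.678986) = -0.488957
  x_4 = 2.678986 - (-0.488957)×(2.678986 - 2.565543)/(-0.488957 - (-2.375742))
       = 2.708384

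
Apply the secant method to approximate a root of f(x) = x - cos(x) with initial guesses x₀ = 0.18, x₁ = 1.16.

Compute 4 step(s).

f(x) = x - cos(x)
x₀ = 0.18, x₁ = 1.16

Secant formula: x_{n+1} = x_n - f(x_n)(x_n - x_{n-1})/(f(x_n) - f(x_{n-1}))

Iteration 1:
  f(0.180000) = -0.803844
  f(1.160000) = 0.760660
  x_2 = 1.160000 - 0.760660×(1.160000 - 0.180000)/(0.760660 - (-0.803844))
       = 0.683525
Iteration 2:
  f(1.160000) = 0.760660
  f(0.683525) = -0.091827
  x_3 = 0.683525 - (-0.091827)×(0.683525 - 1.160000)/(-0.091827 - 0.760660)
       = 0.734849
Iteration 3:
  f(0.683525) = -0.091827
  f(0.734849) = -0.007083
  x_4 = 0.734849 - (-0.007083)×(0.734849 - 0.683525)/(-0.007083 - (-0.091827))
       = 0.739139
Iteration 4:
  f(0.734849) = -0.007083
  f(0.739139) = 0.000090
  x_5 = 0.739139 - 0.000090×(0.739139 - 0.734849)/(0.000090 - (-0.007083))
       = 0.739085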